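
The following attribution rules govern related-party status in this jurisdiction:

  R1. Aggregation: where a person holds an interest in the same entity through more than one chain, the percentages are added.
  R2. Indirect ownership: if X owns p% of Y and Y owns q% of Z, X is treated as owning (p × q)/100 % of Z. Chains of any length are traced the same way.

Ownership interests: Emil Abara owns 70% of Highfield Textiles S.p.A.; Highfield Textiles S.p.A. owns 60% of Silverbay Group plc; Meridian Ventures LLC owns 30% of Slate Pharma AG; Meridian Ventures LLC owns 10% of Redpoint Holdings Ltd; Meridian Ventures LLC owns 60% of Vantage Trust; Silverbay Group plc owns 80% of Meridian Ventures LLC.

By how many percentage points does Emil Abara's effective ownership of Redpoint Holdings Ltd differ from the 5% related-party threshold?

1.64

Chain via Highfield Textiles S.p.A. → Silverbay Group plc → Meridian Ventures LLC (R2): 70% × 60% × 80% × 10% = 3.36% of Redpoint Holdings Ltd.
3.36% falls short of the 5% threshold by 1.64 percentage points.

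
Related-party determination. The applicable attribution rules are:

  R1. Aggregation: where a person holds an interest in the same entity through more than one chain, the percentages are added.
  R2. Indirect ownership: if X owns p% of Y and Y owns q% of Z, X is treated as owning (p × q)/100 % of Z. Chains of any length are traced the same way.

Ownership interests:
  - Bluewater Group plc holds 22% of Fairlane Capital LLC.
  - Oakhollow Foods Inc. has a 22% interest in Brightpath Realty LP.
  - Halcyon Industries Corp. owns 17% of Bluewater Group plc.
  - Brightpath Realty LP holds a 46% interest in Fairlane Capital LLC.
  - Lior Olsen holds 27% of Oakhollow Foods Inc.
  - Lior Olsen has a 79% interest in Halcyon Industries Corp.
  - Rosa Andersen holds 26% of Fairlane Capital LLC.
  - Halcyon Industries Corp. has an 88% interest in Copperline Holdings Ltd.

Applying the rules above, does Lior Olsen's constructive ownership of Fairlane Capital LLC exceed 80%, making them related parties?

Chain via Oakhollow Foods Inc. → Brightpath Realty LP (R2): 27% × 22% × 46% = 2.7324% of Fairlane Capital LLC.
Chain via Halcyon Industries Corp. → Bluewater Group plc (R2): 79% × 17% × 22% = 2.9546% of Fairlane Capital LLC.
Aggregating (R1): 2.7324% + 2.9546% = 5.687%.
5.687% does not exceed the 80% threshold, so Lior is not a related party to Fairlane Capital LLC.

No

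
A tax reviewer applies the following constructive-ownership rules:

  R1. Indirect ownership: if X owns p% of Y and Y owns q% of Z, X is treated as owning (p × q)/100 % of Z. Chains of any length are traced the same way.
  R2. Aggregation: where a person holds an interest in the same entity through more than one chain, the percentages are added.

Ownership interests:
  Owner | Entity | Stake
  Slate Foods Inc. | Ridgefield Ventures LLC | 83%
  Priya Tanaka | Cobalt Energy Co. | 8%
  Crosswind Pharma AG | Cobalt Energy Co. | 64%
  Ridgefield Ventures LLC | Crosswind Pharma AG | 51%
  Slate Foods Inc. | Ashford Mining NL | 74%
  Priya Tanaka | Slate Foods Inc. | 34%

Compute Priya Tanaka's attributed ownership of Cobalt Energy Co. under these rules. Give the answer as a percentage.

Chain via Slate Foods Inc. → Ridgefield Ventures LLC → Crosswind Pharma AG (R1): 34% × 83% × 51% × 64% = 9.211008% of Cobalt Energy Co.
Direct interest in Cobalt Energy Co: 8%.
Aggregating (R2): 9.211008% + 8% = 17.211008%.

17.211008%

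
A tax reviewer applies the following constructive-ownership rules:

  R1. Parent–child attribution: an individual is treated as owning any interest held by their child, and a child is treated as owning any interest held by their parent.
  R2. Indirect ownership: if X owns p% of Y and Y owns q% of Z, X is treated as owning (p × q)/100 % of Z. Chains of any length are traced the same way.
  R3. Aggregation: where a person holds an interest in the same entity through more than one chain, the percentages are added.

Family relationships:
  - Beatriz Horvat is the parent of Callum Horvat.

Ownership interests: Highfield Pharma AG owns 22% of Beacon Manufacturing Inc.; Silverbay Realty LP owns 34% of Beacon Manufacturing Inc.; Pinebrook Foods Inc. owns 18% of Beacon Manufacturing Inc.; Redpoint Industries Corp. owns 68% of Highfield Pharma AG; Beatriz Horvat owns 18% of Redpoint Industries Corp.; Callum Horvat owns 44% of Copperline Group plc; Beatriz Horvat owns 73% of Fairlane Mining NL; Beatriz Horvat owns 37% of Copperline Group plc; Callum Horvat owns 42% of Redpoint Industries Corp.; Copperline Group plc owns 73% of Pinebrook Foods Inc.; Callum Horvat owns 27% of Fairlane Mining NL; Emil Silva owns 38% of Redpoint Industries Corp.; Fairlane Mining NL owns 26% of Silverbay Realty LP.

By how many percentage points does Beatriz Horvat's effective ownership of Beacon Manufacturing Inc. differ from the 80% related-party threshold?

51.5406

By parent–child attribution (R1), Beatriz Horvat is treated as also owning Callum Horvat's interest in Copperline Group plc, giving 37% + 44% = 81%.
By parent–child attribution (R1), Beatriz Horvat is treated as also owning Callum Horvat's interest in Redpoint Industries Corp, giving 18% + 42% = 60%.
By parent–child attribution (R1), Beatriz Horvat is treated as also owning Callum Horvat's interest in Fairlane Mining NL, giving 73% + 27% = 100%.
Chain via Copperline Group plc → Pinebrook Foods Inc. (R2): 81% × 73% × 18% = 10.6434% of Beacon Manufacturing Inc.
Chain via Redpoint Industries Corp. → Highfield Pharma AG (R2): 60% × 68% × 22% = 8.976% of Beacon Manufacturing Inc.
Chain via Fairlane Mining NL → Silverbay Realty LP (R2): 100% × 26% × 34% = 8.84% of Beacon Manufacturing Inc.
Aggregating (R3): 10.6434% + 8.976% + 8.84% = 28.4594%.
28.4594% falls short of the 80% threshold by 51.5406 percentage points.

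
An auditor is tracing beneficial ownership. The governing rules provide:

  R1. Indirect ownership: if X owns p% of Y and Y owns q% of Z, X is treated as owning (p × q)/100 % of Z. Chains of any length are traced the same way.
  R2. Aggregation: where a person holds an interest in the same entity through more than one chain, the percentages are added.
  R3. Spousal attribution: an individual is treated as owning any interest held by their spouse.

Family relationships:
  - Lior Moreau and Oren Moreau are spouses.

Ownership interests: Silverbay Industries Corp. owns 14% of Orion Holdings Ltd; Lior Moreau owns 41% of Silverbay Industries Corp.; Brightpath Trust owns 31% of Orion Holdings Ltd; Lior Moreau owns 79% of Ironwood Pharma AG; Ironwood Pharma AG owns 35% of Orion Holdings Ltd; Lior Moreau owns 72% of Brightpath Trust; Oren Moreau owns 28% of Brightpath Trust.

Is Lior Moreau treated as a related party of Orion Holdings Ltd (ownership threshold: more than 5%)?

Yes

By spousal attribution (R3), Lior Moreau is treated as also owning Oren Moreau's interest in Brightpath Trust, giving 72% + 28% = 100%.
Chain via Ironwood Pharma AG (R1): 79% × 35% = 27.65% of Orion Holdings Ltd.
Chain via Brightpath Trust (R1): 100% × 31% = 31% of Orion Holdings Ltd.
Chain via Silverbay Industries Corp. (R1): 41% × 14% = 5.74% of Orion Holdings Ltd.
Aggregating (R2): 27.65% + 31% + 5.74% = 64.39%.
64.39% exceeds the 5% threshold, so Lior is a related party to Orion Holdings Ltd.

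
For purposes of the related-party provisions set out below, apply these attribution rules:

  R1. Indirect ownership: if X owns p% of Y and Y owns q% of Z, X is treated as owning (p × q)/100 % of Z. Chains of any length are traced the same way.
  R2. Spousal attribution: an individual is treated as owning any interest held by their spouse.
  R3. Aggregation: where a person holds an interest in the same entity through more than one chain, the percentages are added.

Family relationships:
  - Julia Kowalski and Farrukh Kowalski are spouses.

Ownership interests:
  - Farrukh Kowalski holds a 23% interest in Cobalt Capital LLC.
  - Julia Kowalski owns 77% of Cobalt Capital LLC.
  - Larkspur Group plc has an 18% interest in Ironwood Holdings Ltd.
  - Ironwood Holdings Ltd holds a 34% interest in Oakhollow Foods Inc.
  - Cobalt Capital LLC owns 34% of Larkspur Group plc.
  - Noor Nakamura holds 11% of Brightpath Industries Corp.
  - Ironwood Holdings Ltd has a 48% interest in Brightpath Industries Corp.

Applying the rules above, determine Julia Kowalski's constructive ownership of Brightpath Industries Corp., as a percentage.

By spousal attribution (R2), Julia Kowalski is treated as also owning Farrukh Kowalski's interest in Cobalt Capital LLC, giving 77% + 23% = 100%.
Chain via Cobalt Capital LLC → Larkspur Group plc → Ironwood Holdings Ltd (R1): 100% × 34% × 18% × 48% = 2.9376% of Brightpath Industries Corp.

2.9376%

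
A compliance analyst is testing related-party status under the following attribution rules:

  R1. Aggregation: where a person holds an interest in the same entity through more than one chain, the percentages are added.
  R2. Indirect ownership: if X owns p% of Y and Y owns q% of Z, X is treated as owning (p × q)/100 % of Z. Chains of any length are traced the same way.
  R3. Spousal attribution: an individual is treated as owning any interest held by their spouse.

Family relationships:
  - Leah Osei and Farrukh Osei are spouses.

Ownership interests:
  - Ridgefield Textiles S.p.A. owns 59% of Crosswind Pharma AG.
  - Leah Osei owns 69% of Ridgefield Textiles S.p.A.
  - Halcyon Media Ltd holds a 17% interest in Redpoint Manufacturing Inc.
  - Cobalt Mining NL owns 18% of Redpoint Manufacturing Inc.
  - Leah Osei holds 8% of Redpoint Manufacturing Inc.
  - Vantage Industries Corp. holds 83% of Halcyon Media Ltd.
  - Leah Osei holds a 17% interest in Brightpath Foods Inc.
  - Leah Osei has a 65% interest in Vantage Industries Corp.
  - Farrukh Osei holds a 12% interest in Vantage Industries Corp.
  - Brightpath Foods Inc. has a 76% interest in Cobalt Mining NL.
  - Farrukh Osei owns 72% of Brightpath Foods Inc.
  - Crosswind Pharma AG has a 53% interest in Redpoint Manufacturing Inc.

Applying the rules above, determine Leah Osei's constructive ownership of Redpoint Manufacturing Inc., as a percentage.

52.6162%

By spousal attribution (R3), Leah Osei is treated as also owning Farrukh Osei's interest in Vantage Industries Corp, giving 65% + 12% = 77%.
By spousal attribution (R3), Leah Osei is treated as also owning Farrukh Osei's interest in Brightpath Foods Inc, giving 17% + 72% = 89%.
Chain via Vantage Industries Corp. → Halcyon Media Ltd (R2): 77% × 83% × 17% = 10.8647% of Redpoint Manufacturing Inc.
Chain via Ridgefield Textiles S.p.A. → Crosswind Pharma AG (R2): 69% × 59% × 53% = 21.5763% of Redpoint Manufacturing Inc.
Chain via Brightpath Foods Inc. → Cobalt Mining NL (R2): 89% × 76% × 18% = 12.1752% of Redpoint Manufacturing Inc.
Direct interest in Redpoint Manufacturing Inc: 8%.
Aggregating (R1): 10.8647% + 21.5763% + 12.1752% + 8% = 52.6162%.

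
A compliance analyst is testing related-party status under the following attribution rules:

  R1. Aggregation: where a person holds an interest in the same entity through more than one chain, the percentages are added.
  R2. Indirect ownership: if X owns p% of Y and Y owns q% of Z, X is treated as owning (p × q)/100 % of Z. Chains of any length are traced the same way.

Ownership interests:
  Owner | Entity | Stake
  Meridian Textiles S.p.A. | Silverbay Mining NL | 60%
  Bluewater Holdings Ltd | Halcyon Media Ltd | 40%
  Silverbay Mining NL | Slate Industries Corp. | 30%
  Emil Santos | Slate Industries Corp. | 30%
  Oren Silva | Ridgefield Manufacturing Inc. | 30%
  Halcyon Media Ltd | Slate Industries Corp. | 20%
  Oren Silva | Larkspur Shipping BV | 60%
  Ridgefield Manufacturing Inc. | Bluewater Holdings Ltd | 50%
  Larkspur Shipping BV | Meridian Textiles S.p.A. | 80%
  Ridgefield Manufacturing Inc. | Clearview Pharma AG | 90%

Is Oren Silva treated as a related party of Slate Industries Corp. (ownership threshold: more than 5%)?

Chain via Larkspur Shipping BV → Meridian Textiles S.p.A. → Silverbay Mining NL (R2): 60% × 80% × 60% × 30% = 8.64% of Slate Industries Corp.
Chain via Ridgefield Manufacturing Inc. → Bluewater Holdings Ltd → Halcyon Media Ltd (R2): 30% × 50% × 40% × 20% = 1.2% of Slate Industries Corp.
Aggregating (R1): 8.64% + 1.2% = 9.84%.
9.84% exceeds the 5% threshold, so Oren is a related party to Slate Industries Corp.

Yes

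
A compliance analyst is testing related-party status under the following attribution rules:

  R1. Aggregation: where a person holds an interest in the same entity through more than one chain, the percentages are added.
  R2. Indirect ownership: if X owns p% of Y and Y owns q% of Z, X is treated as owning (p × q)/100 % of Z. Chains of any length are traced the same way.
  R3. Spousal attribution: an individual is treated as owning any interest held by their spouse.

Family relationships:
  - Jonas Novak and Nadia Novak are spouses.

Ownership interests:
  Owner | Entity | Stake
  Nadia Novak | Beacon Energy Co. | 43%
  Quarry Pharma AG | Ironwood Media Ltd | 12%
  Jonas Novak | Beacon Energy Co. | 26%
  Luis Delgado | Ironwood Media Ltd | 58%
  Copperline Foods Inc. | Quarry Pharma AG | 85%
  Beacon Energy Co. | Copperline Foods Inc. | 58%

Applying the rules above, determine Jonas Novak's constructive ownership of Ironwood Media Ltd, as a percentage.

By spousal attribution (R3), Jonas Novak is treated as also owning Nadia Novak's interest in Beacon Energy Co, giving 26% + 43% = 69%.
Chain via Beacon Energy Co. → Copperline Foods Inc. → Quarry Pharma AG (R2): 69% × 58% × 85% × 12% = 4.08204% of Ironwood Media Ltd.

4.08204%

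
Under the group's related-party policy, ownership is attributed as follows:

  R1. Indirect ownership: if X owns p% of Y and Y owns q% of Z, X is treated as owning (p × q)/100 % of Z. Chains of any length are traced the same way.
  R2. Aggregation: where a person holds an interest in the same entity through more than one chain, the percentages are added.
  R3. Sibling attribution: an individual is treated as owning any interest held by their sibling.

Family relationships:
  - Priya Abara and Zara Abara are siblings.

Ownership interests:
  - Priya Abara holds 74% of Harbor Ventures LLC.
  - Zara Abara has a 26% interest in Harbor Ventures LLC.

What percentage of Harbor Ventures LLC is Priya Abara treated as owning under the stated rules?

By sibling attribution (R3), Priya Abara is treated as also owning Zara Abara's interest in Harbor Ventures LLC, giving 74% + 26% = 100%.
Direct interest in Harbor Ventures LLC: 100%.

100%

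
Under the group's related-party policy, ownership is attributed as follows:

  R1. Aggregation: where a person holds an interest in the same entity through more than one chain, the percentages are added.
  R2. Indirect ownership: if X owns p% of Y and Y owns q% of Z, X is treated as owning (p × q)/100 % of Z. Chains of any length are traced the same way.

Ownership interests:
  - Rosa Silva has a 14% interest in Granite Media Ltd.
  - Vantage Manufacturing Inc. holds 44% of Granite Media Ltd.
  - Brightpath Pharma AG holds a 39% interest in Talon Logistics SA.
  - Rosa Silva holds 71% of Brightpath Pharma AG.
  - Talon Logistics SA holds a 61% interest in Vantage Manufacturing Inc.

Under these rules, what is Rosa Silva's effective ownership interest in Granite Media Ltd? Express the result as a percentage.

21.431996%

Chain via Brightpath Pharma AG → Talon Logistics SA → Vantage Manufacturing Inc. (R2): 71% × 39% × 61% × 44% = 7.431996% of Granite Media Ltd.
Direct interest in Granite Media Ltd: 14%.
Aggregating (R1): 7.431996% + 14% = 21.431996%.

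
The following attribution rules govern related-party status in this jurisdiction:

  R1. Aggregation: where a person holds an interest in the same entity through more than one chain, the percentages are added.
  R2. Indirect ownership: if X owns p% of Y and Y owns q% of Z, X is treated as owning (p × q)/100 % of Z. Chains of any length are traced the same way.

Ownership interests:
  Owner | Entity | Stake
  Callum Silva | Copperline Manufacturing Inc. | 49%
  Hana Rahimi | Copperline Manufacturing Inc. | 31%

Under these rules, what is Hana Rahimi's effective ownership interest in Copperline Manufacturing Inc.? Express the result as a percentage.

Direct interest in Copperline Manufacturing Inc: 31%.

31%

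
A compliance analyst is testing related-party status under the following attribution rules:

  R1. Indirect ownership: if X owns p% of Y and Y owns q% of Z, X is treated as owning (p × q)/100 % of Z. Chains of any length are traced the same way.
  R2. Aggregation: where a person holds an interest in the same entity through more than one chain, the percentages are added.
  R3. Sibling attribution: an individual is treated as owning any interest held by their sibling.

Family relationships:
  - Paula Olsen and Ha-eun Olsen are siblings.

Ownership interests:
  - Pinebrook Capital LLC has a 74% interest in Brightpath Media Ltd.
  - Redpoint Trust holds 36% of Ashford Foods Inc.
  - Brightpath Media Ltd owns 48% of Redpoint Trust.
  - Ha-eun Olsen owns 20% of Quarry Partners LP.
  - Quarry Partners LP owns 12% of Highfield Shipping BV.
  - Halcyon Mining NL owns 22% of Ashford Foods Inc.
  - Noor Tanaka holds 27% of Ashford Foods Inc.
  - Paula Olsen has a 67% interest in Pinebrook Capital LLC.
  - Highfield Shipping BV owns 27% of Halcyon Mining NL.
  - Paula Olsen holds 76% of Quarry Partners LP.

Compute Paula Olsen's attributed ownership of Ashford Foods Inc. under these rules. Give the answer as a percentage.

By sibling attribution (R3), Paula Olsen is treated as also owning Ha-eun Olsen's interest in Quarry Partners LP, giving 76% + 20% = 96%.
Chain via Pinebrook Capital LLC → Brightpath Media Ltd → Redpoint Trust (R1): 67% × 74% × 48% × 36% = 8.567424% of Ashford Foods Inc.
Chain via Quarry Partners LP → Highfield Shipping BV → Halcyon Mining NL (R1): 96% × 12% × 27% × 22% = 0.684288% of Ashford Foods Inc.
Aggregating (R2): 8.567424% + 0.684288% = 9.251712%.

9.251712%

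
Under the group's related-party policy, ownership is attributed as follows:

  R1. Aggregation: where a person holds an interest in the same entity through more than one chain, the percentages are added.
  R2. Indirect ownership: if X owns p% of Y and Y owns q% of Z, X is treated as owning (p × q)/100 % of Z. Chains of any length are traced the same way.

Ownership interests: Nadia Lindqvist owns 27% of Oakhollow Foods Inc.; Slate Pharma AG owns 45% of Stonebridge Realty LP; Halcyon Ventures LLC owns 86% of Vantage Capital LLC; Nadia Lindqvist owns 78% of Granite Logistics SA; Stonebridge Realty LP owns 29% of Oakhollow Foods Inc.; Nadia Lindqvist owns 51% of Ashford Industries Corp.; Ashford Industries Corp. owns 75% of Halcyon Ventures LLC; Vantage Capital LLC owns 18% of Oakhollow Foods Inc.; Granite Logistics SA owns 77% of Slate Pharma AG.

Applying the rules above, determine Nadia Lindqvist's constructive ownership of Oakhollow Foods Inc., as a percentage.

40.75893%

Chain via Granite Logistics SA → Slate Pharma AG → Stonebridge Realty LP (R2): 78% × 77% × 45% × 29% = 7.83783% of Oakhollow Foods Inc.
Chain via Ashford Industries Corp. → Halcyon Ventures LLC → Vantage Capital LLC (R2): 51% × 75% × 86% × 18% = 5.9211% of Oakhollow Foods Inc.
Direct interest in Oakhollow Foods Inc: 27%.
Aggregating (R1): 7.83783% + 5.9211% + 27% = 40.75893%.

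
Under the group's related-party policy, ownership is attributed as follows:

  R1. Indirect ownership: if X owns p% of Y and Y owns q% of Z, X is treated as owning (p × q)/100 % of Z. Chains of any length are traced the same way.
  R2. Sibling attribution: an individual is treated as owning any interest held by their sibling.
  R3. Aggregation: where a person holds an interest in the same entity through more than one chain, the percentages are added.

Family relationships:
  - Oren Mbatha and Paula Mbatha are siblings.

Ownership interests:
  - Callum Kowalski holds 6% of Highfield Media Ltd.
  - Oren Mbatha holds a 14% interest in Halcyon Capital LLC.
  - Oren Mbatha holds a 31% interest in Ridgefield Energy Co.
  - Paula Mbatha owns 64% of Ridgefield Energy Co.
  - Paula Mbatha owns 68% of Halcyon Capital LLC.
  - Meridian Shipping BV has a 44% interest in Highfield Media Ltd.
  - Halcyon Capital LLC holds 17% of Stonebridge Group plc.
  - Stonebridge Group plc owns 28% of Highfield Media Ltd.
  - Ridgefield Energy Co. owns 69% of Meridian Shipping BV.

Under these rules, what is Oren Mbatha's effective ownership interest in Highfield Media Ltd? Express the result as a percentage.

By sibling attribution (R2), Oren Mbatha is treated as also owning Paula Mbatha's interest in Ridgefield Energy Co, giving 31% + 64% = 95%.
By sibling attribution (R2), Oren Mbatha is treated as also owning Paula Mbatha's interest in Halcyon Capital LLC, giving 14% + 68% = 82%.
Chain via Ridgefield Energy Co. → Meridian Shipping BV (R1): 95% × 69% × 44% = 28.842% of Highfield Media Ltd.
Chain via Halcyon Capital LLC → Stonebridge Group plc (R1): 82% × 17% × 28% = 3.9032% of Highfield Media Ltd.
Aggregating (R3): 28.842% + 3.9032% = 32.7452%.

32.7452%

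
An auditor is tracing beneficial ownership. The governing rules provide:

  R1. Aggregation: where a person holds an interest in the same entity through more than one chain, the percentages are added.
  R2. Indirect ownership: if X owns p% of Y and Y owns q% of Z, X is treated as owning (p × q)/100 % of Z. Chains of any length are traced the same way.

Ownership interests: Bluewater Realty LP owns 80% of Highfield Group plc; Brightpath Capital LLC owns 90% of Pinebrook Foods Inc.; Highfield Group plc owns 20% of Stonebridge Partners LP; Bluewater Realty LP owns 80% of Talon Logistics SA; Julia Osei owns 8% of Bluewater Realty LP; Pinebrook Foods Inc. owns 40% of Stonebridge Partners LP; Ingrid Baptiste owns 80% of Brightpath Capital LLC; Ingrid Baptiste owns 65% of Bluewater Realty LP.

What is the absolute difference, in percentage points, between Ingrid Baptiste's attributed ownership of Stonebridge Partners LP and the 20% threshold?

Chain via Brightpath Capital LLC → Pinebrook Foods Inc. (R2): 80% × 90% × 40% = 28.8% of Stonebridge Partners LP.
Chain via Bluewater Realty LP → Highfield Group plc (R2): 65% × 80% × 20% = 10.4% of Stonebridge Partners LP.
Aggregating (R1): 28.8% + 10.4% = 39.2%.
39.2% exceeds the 20% threshold by 19.2 percentage points.

19.2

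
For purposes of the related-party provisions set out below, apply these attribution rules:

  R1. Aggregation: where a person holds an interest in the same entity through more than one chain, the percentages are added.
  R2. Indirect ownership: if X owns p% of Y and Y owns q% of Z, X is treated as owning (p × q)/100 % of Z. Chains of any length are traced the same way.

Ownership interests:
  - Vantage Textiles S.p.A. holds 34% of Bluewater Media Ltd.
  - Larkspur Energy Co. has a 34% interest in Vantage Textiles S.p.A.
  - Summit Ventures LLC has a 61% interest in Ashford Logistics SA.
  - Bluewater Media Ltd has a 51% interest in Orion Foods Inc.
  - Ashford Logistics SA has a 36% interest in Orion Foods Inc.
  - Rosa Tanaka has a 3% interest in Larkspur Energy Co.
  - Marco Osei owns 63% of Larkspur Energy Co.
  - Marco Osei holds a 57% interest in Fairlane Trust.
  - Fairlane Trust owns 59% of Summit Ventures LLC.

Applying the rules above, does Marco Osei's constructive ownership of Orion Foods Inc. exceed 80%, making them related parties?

Chain via Fairlane Trust → Summit Ventures LLC → Ashford Logistics SA (R2): 57% × 59% × 61% × 36% = 7.385148% of Orion Foods Inc.
Chain via Larkspur Energy Co. → Vantage Textiles S.p.A. → Bluewater Media Ltd (R2): 63% × 34% × 34% × 51% = 3.714228% of Orion Foods Inc.
Aggregating (R1): 7.385148% + 3.714228% = 11.099376%.
11.099376% does not exceed the 80% threshold, so Marco is not a related party to Orion Foods Inc.

No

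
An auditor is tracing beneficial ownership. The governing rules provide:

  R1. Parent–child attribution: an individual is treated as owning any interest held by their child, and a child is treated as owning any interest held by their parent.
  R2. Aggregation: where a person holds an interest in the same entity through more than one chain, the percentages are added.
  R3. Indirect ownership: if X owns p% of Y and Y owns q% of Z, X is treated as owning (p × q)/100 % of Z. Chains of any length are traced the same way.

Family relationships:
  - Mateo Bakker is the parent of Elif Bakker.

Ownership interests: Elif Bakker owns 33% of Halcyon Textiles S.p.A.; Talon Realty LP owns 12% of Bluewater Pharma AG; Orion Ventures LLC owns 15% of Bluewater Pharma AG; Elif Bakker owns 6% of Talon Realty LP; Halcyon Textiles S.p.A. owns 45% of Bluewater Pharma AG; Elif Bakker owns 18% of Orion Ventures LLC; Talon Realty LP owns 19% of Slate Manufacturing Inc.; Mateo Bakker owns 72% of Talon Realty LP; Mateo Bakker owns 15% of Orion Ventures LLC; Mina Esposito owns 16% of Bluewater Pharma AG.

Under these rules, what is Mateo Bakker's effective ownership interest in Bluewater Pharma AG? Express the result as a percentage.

By parent–child attribution (R1), Mateo Bakker is treated as also owning Elif Bakker's interest in Orion Ventures LLC, giving 15% + 18% = 33%.
By parent–child attribution (R1), Mateo Bakker is treated as also owning Elif Bakker's interest in Talon Realty LP, giving 72% + 6% = 78%.
By parent–child attribution (R1), Mateo Bakker is treated as owning Elif Bakker's 33% interest in Halcyon Textiles S.p.A.
Chain via Orion Ventures LLC (R3): 33% × 15% = 4.95% of Bluewater Pharma AG.
Chain via Talon Realty LP (R3): 78% × 12% = 9.36% of Bluewater Pharma AG.
Chain via Halcyon Textiles S.p.A. (R3): 33% × 45% = 14.85% of Bluewater Pharma AG.
Aggregating (R2): 4.95% + 9.36% + 14.85% = 29.16%.

29.16%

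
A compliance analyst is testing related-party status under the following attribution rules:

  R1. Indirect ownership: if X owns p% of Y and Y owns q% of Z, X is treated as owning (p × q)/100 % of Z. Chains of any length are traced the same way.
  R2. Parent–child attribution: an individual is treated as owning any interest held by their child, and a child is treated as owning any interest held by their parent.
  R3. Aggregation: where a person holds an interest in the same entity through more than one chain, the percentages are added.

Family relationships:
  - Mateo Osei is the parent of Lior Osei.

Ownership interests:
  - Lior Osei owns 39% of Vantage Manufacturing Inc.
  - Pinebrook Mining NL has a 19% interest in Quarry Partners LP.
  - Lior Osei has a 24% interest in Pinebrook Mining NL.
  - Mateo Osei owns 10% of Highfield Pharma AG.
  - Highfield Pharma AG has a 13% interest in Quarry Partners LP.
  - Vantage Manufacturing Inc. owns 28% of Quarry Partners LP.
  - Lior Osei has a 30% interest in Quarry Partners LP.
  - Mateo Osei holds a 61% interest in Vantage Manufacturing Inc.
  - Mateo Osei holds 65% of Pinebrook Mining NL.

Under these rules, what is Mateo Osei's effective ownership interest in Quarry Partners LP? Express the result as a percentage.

76.21%

By parent–child attribution (R2), Mateo Osei is treated as also owning Lior Osei's interest in Vantage Manufacturing Inc, giving 61% + 39% = 100%.
By parent–child attribution (R2), Mateo Osei is treated as also owning Lior Osei's interest in Pinebrook Mining NL, giving 65% + 24% = 89%.
By parent–child attribution (R2), Mateo Osei is treated as owning Lior Osei's 30% interest in Quarry Partners LP.
Chain via Vantage Manufacturing Inc. (R1): 100% × 28% = 28% of Quarry Partners LP.
Chain via Highfield Pharma AG (R1): 10% × 13% = 1.3% of Quarry Partners LP.
Chain via Pinebrook Mining NL (R1): 89% × 19% = 16.91% of Quarry Partners LP.
Direct interest in Quarry Partners LP: 30%.
Aggregating (R3): 28% + 1.3% + 16.91% + 30% = 76.21%.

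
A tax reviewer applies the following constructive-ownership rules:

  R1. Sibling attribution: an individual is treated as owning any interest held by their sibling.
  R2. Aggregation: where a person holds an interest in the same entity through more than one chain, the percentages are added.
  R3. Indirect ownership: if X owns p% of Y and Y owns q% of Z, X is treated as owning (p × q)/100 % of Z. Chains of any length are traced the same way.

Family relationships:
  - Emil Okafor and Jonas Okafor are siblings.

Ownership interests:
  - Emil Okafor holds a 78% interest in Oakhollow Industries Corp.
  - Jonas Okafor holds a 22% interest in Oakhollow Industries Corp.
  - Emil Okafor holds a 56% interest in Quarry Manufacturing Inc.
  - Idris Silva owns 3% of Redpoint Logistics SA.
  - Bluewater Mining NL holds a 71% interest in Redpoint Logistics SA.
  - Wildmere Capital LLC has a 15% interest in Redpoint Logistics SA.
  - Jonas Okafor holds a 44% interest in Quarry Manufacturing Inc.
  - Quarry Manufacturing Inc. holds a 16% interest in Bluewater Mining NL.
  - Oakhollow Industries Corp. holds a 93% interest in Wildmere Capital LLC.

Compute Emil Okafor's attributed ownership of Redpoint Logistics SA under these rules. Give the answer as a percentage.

By sibling attribution (R1), Emil Okafor is treated as also owning Jonas Okafor's interest in Quarry Manufacturing Inc, giving 56% + 44% = 100%.
By sibling attribution (R1), Emil Okafor is treated as also owning Jonas Okafor's interest in Oakhollow Industries Corp, giving 78% + 22% = 100%.
Chain via Quarry Manufacturing Inc. → Bluewater Mining NL (R3): 100% × 16% × 71% = 11.36% of Redpoint Logistics SA.
Chain via Oakhollow Industries Corp. → Wildmere Capital LLC (R3): 100% × 93% × 15% = 13.95% of Redpoint Logistics SA.
Aggregating (R2): 11.36% + 13.95% = 25.31%.

25.31%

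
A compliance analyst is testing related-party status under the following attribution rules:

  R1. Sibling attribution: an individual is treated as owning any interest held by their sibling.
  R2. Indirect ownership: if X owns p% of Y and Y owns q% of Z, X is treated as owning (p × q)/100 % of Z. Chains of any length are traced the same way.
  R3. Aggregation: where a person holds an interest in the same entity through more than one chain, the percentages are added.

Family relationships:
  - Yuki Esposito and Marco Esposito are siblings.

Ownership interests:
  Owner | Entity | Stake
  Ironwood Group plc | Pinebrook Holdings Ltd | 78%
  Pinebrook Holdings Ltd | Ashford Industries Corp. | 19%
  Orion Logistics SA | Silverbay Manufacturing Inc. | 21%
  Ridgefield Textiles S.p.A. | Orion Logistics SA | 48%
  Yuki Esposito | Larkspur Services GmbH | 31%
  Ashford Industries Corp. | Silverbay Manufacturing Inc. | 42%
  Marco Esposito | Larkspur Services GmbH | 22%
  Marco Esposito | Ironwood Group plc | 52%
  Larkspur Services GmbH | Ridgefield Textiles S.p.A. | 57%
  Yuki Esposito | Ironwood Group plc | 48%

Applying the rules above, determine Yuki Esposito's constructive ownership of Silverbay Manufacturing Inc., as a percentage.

9.269568%

By sibling attribution (R1), Yuki Esposito is treated as also owning Marco Esposito's interest in Ironwood Group plc, giving 48% + 52% = 100%.
By sibling attribution (R1), Yuki Esposito is treated as also owning Marco Esposito's interest in Larkspur Services GmbH, giving 31% + 22% = 53%.
Chain via Ironwood Group plc → Pinebrook Holdings Ltd → Ashford Industries Corp. (R2): 100% × 78% × 19% × 42% = 6.2244% of Silverbay Manufacturing Inc.
Chain via Larkspur Services GmbH → Ridgefield Textiles S.p.A. → Orion Logistics SA (R2): 53% × 57% × 48% × 21% = 3.045168% of Silverbay Manufacturing Inc.
Aggregating (R3): 6.2244% + 3.045168% = 9.269568%.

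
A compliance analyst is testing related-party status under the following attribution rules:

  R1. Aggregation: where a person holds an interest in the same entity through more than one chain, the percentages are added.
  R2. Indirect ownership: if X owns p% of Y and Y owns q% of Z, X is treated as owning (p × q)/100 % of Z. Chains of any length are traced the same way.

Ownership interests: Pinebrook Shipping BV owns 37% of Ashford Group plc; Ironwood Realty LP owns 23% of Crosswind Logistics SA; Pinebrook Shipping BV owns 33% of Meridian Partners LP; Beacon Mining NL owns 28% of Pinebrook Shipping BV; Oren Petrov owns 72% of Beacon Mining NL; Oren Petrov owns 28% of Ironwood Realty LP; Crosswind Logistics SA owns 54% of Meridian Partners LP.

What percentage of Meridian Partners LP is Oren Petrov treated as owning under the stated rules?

Chain via Ironwood Realty LP → Crosswind Logistics SA (R2): 28% × 23% × 54% = 3.4776% of Meridian Partners LP.
Chain via Beacon Mining NL → Pinebrook Shipping BV (R2): 72% × 28% × 33% = 6.6528% of Meridian Partners LP.
Aggregating (R1): 3.4776% + 6.6528% = 10.1304%.

10.1304%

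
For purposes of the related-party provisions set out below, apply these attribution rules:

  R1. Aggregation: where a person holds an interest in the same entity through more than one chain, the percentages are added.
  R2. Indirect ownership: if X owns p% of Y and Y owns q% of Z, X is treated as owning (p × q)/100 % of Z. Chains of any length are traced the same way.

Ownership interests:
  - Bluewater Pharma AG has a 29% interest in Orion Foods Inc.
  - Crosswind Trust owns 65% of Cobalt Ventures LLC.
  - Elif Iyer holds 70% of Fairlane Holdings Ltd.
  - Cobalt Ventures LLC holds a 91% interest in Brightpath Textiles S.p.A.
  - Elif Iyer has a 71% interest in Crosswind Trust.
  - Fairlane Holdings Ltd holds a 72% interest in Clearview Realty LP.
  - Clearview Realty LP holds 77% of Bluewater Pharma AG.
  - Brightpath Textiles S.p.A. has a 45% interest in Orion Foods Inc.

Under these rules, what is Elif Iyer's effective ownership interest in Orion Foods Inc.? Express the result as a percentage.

30.152745%

Chain via Crosswind Trust → Cobalt Ventures LLC → Brightpath Textiles S.p.A. (R2): 71% × 65% × 91% × 45% = 18.898425% of Orion Foods Inc.
Chain via Fairlane Holdings Ltd → Clearview Realty LP → Bluewater Pharma AG (R2): 70% × 72% × 77% × 29% = 11.25432% of Orion Foods Inc.
Aggregating (R1): 18.898425% + 11.25432% = 30.152745%.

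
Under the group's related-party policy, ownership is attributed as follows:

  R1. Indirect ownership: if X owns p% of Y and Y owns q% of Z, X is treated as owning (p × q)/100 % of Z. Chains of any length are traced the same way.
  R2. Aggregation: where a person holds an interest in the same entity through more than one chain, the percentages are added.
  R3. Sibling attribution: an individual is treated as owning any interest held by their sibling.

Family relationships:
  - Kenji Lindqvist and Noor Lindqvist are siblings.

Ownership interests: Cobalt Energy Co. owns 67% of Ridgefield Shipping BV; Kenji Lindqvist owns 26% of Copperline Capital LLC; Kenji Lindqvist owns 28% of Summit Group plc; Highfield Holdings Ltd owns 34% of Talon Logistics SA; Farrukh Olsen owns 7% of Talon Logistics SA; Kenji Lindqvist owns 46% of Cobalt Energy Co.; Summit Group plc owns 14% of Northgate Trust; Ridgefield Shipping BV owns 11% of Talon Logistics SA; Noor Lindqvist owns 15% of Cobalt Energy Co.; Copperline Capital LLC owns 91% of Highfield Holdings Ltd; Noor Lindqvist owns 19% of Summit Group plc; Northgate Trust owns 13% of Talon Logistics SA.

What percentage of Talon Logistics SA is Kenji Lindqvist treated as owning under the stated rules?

13.3955%

By sibling attribution (R3), Kenji Lindqvist is treated as also owning Noor Lindqvist's interest in Summit Group plc, giving 28% + 19% = 47%.
By sibling attribution (R3), Kenji Lindqvist is treated as also owning Noor Lindqvist's interest in Cobalt Energy Co, giving 46% + 15% = 61%.
Chain via Summit Group plc → Northgate Trust (R1): 47% × 14% × 13% = 0.8554% of Talon Logistics SA.
Chain via Copperline Capital LLC → Highfield Holdings Ltd (R1): 26% × 91% × 34% = 8.0444% of Talon Logistics SA.
Chain via Cobalt Energy Co. → Ridgefield Shipping BV (R1): 61% × 67% × 11% = 4.4957% of Talon Logistics SA.
Aggregating (R2): 0.8554% + 8.0444% + 4.4957% = 13.3955%.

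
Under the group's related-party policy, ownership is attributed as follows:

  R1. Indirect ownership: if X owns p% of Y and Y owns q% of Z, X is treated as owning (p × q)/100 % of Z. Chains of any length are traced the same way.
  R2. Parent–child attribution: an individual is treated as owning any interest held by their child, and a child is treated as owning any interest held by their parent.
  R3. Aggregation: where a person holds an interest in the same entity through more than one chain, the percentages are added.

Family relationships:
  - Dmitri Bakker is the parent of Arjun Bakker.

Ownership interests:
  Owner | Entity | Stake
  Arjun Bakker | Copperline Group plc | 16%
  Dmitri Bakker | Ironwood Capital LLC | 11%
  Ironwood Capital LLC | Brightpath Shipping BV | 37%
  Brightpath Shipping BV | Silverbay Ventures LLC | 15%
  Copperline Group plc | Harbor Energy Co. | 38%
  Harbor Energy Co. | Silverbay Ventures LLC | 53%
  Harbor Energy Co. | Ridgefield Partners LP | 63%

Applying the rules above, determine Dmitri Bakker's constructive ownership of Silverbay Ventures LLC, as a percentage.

3.8329%

By parent–child attribution (R2), Dmitri Bakker is treated as owning Arjun Bakker's 16% interest in Copperline Group plc.
Chain via Ironwood Capital LLC → Brightpath Shipping BV (R1): 11% × 37% × 15% = 0.6105% of Silverbay Ventures LLC.
Chain via Copperline Group plc → Harbor Energy Co. (R1): 16% × 38% × 53% = 3.2224% of Silverbay Ventures LLC.
Aggregating (R3): 0.6105% + 3.2224% = 3.8329%.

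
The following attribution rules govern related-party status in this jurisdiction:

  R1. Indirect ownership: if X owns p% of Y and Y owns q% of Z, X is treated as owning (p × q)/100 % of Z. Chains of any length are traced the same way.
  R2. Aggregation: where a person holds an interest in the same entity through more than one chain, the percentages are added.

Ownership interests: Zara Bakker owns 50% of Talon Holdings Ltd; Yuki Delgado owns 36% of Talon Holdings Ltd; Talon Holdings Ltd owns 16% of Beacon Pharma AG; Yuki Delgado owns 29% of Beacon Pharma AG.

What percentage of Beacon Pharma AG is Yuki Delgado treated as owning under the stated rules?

34.76%

Chain via Talon Holdings Ltd (R1): 36% × 16% = 5.76% of Beacon Pharma AG.
Direct interest in Beacon Pharma AG: 29%.
Aggregating (R2): 5.76% + 29% = 34.76%.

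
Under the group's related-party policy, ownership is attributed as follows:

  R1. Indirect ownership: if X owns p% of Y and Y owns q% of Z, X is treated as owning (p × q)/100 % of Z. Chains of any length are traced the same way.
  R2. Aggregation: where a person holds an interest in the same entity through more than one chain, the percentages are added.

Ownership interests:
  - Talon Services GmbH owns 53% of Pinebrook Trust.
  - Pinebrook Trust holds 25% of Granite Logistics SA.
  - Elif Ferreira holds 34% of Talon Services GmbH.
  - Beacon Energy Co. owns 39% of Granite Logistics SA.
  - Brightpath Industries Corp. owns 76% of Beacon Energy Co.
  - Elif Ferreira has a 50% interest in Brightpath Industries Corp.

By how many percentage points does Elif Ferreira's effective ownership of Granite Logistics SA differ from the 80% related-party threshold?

60.675

Chain via Talon Services GmbH → Pinebrook Trust (R1): 34% × 53% × 25% = 4.505% of Granite Logistics SA.
Chain via Brightpath Industries Corp. → Beacon Energy Co. (R1): 50% × 76% × 39% = 14.82% of Granite Logistics SA.
Aggregating (R2): 4.505% + 14.82% = 19.325%.
19.325% falls short of the 80% threshold by 60.675 percentage points.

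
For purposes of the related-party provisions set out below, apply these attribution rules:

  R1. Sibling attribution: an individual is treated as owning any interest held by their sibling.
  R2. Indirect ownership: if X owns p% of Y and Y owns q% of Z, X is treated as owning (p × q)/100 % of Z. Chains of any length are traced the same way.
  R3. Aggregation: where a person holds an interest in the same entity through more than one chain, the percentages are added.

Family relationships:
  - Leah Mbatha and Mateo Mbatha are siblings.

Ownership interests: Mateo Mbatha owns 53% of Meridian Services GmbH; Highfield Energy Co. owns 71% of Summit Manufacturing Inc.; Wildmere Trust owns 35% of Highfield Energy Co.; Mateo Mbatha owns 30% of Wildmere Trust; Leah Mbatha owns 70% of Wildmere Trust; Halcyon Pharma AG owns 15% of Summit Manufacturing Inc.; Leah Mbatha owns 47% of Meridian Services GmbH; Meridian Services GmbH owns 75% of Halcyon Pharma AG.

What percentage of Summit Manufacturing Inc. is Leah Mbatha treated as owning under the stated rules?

By sibling attribution (R1), Leah Mbatha is treated as also owning Mateo Mbatha's interest in Meridian Services GmbH, giving 47% + 53% = 100%.
By sibling attribution (R1), Leah Mbatha is treated as also owning Mateo Mbatha's interest in Wildmere Trust, giving 70% + 30% = 100%.
Chain via Meridian Services GmbH → Halcyon Pharma AG (R2): 100% × 75% × 15% = 11.25% of Summit Manufacturing Inc.
Chain via Wildmere Trust → Highfield Energy Co. (R2): 100% × 35% × 71% = 24.85% of Summit Manufacturing Inc.
Aggregating (R3): 11.25% + 24.85% = 36.1%.

36.1%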